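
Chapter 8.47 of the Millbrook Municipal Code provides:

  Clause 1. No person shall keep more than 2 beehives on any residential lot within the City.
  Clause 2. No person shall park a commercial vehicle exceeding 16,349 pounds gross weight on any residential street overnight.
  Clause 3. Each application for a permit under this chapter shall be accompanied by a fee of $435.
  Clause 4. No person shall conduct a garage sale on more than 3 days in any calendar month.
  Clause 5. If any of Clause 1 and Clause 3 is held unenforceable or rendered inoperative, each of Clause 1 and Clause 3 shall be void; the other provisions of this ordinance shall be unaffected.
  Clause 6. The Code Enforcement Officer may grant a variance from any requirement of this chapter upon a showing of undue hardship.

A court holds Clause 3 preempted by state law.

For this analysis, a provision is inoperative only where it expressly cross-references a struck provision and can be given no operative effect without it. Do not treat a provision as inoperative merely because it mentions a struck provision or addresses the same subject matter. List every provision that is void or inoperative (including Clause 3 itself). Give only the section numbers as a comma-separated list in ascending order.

1, 3

Clause 3 is struck. Nothing else in the ordinance is defined by reference to Clause 3. Clause 5 declares Clause 1 and Clause 3 mutually dependent; since one of them has fallen, all of them are of no effect. That brings down Clause 1 as well. The remainder continues in force under Clause 5. Clause 2, Clause 4, Clause 5, and Clause 6 remain in effect.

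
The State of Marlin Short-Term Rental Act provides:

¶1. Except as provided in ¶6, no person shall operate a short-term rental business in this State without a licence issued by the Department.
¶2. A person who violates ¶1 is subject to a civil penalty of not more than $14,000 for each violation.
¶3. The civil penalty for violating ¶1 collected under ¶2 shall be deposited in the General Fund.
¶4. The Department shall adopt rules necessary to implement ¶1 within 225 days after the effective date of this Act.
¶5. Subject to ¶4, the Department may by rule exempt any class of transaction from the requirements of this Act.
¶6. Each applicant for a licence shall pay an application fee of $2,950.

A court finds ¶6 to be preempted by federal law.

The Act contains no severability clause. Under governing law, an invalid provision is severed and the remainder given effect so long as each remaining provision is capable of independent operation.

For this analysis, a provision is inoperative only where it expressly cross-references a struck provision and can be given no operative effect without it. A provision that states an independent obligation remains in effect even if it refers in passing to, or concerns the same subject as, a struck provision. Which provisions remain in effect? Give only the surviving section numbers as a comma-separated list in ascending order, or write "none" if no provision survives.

1, 2, 3, 4, 5

¶6 is struck. Although ¶1 refers to ¶6, its operative terms do not depend on ¶6, so it remains in effect. Nothing else in the Act is defined by reference to ¶6. Under the stated default rule, only provisions that cannot operate independently fall away; the rest are enforced. That leaves ¶1, ¶2, ¶3, ¶4, and ¶5 in effect.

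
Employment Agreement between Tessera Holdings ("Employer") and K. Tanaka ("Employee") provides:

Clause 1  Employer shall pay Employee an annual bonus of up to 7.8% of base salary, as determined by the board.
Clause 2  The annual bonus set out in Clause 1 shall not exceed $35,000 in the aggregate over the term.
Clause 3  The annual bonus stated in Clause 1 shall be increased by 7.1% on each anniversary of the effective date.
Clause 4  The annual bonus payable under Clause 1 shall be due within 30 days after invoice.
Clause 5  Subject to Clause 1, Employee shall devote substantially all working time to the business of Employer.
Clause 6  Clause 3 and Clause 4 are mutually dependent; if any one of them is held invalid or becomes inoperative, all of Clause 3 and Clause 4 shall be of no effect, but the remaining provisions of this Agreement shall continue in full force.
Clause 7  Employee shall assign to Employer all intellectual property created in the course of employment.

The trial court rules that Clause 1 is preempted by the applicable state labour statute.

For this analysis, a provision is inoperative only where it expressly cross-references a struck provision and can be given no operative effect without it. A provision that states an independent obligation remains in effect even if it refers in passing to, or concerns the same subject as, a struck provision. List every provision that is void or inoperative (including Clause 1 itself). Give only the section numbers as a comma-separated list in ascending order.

1, 2, 3, 4

Clause 1 is struck. The whole of Clause 2 is the aggregate cap on the annual bonus, defined by reference to Clause 1, so Clause 2 cannot stand once Clause 1 is removed. Clause 3 operates only by reference to Clause 1, so it falls with Clause 1. Clause 4 operates only by reference to Clause 1, so it falls with Clause 1. Clause 5 mentions Clause 1 but its own obligation stands independently of Clause 1, so Clause 5 is not affected. Clause 6 declares Clause 3 and Clause 4 mutually dependent; since one of them has fallen, all of them are of no effect. The remainder continues in force under Clause 6. The provisions still in force are Clause 5, Clause 6, and Clause 7.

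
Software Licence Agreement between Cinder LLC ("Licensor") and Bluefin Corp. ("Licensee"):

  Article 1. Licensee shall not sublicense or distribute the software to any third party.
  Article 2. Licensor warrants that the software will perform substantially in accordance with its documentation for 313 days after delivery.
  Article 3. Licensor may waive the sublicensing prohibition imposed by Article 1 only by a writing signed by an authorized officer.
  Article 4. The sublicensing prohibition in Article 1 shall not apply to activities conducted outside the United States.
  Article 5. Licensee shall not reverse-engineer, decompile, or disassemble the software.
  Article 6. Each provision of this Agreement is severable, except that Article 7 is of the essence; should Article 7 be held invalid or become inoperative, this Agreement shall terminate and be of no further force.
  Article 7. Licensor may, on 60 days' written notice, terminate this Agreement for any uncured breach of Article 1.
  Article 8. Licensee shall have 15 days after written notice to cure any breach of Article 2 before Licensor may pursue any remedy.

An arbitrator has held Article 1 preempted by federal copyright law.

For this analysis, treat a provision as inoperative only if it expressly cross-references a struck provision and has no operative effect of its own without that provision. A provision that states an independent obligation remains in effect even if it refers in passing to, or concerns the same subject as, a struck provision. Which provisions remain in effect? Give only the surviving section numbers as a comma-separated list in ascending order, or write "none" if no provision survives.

none

Article 1 is struck. The only function of Article 3 is the waiver condition for Article 1, so it cannot stand once Article 1 is removed. The whole of Article 4 is the carve-out from the sublicensing prohibition, defined by reference to Article 1, so Article 4 cannot stand once Article 1 is removed. Article 7 merely fixes the termination right for breach of Article 1; with Article 1 gone it has nothing to operate on and falls away. Article 6 makes Article 7 an essential term, and Article 7 has been rendered inoperative by the cascade; under Article 6, the entire Agreement is therefore void. No provision of the Agreement survives.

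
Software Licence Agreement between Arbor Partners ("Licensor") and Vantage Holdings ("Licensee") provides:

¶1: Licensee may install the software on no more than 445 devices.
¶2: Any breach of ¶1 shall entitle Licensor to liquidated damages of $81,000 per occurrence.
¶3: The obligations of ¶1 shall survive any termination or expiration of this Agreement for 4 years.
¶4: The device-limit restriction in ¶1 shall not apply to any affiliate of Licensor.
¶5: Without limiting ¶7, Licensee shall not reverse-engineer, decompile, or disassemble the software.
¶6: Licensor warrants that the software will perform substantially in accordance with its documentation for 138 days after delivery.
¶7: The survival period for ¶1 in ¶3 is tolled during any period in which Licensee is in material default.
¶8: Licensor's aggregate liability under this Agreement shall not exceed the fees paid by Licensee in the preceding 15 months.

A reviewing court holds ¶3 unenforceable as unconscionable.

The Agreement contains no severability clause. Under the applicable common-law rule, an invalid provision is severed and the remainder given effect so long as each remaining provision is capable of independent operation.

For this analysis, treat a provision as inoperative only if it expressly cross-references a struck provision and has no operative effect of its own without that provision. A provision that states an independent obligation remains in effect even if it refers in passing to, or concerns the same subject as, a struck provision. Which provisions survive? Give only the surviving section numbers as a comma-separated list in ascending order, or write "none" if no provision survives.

1, 2, 4, 5, 6, 8

¶3 is struck. ¶7 has no operative effect of its own apart from ¶3 and is therefore inoperative. Although ¶5 refers to ¶7, its operative terms do not depend on ¶7, so it remains in effect. With no severability clause, the stated default rule severs what cannot stand and enforces each remaining provision that can operate on its own. ¶1, ¶2, ¶4, ¶5, ¶6, and ¶8 remain in effect.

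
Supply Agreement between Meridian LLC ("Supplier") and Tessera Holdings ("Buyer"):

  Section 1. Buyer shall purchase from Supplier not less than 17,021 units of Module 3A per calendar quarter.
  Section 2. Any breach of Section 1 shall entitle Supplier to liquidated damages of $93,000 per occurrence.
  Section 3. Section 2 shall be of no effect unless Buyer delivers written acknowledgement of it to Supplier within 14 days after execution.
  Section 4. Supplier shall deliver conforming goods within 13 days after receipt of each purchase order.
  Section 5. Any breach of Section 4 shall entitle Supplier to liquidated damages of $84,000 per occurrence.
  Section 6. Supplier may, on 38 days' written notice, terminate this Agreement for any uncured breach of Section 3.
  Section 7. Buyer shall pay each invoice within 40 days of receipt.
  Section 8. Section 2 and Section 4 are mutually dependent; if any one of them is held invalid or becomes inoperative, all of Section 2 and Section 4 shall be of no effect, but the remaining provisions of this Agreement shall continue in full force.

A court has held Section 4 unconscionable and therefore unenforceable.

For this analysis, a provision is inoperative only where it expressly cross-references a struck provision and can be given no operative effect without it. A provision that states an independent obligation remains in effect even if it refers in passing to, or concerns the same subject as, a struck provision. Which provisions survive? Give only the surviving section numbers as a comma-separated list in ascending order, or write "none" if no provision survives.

Section 4 is struck. Section 5 has no operative effect of its own apart from Section 4 and is therefore inoperative. Section 8 declares Section 2 and Section 4 mutually dependent; since one of them has fallen, all of them are of no effect. That brings down Section 2 as well. Section 3 and Section 6 in turn depend solely on a provision now struck and likewise fall. The remainder continues in force under Section 8. The provisions still in force are Section 1, Section 7, and Section 8.

1, 7, 8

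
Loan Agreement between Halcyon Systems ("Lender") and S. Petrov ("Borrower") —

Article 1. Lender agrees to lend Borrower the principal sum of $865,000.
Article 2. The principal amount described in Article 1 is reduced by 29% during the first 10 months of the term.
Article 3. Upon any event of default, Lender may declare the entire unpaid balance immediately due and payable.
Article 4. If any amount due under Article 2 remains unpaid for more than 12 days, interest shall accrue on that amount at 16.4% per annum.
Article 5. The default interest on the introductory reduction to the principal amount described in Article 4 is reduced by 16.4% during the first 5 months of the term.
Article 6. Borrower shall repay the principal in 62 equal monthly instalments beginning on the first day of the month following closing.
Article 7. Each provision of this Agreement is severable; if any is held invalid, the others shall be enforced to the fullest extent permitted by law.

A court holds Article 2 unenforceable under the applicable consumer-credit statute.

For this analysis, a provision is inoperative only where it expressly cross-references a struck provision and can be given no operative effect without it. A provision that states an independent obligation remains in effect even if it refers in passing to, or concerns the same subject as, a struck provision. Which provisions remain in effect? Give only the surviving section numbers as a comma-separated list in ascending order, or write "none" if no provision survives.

Article 2 is struck. Article 4 has no operative effect of its own apart from Article 2 and is therefore inoperative. The whole of Article 5 is the introductory reduction to the default interest on the introductory reduction to the principal amount, defined by reference to Article 4, so Article 5 cannot stand once Article 4 is removed. Article 7 is a severability clause and preserves every provision that can still be given independent effect. Article 1, Article 3, Article 6, and Article 7 remain in effect.

1, 3, 6, 7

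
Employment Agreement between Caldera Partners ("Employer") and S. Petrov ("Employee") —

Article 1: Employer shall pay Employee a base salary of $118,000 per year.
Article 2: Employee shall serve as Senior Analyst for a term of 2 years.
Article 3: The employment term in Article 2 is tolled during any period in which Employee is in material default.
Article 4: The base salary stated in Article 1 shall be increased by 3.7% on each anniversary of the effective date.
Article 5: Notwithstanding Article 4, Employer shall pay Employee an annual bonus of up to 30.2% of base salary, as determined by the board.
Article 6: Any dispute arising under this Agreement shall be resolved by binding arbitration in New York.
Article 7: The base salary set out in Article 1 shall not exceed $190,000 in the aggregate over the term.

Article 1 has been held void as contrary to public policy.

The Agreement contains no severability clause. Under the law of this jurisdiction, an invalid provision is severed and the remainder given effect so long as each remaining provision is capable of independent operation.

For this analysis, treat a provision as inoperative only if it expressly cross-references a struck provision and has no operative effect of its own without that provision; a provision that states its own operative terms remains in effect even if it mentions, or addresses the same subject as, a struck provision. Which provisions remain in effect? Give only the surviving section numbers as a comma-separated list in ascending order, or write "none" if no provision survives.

Article 1 is struck. Article 4 has no operative effect of its own apart from Article 1 and is therefore inoperative. Article 7 has no operative effect of its own apart from Article 1 and is therefore inoperative. Article 5 mentions Article 4 but its own obligation stands independently of Article 4, so Article 5 is not affected. With no severability clause, the stated default rule severs what cannot stand and enforces each remaining provision that can operate on its own. That leaves Article 2, Article 3, Article 5, and Article 6 in effect.

2, 3, 5, 6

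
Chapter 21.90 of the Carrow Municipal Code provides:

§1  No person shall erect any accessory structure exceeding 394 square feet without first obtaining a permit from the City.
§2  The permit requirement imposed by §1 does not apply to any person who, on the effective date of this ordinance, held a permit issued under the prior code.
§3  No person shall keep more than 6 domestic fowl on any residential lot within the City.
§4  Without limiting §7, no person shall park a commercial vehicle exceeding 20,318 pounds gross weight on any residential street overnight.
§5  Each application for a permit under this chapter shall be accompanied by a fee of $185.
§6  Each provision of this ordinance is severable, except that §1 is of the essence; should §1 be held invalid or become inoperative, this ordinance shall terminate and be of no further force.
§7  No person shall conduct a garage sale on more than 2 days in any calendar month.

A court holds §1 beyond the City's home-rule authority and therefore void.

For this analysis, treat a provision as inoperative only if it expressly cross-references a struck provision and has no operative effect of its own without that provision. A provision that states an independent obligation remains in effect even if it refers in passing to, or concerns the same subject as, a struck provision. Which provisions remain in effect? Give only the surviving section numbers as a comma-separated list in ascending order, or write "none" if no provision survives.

§1 is struck. §2 has no operative effect of its own apart from §1 and is therefore inoperative. §6 makes §1 an essential term, and §1 is the provision held invalid; under §6, the entire ordinance is therefore void. No provision of the ordinance survives.

none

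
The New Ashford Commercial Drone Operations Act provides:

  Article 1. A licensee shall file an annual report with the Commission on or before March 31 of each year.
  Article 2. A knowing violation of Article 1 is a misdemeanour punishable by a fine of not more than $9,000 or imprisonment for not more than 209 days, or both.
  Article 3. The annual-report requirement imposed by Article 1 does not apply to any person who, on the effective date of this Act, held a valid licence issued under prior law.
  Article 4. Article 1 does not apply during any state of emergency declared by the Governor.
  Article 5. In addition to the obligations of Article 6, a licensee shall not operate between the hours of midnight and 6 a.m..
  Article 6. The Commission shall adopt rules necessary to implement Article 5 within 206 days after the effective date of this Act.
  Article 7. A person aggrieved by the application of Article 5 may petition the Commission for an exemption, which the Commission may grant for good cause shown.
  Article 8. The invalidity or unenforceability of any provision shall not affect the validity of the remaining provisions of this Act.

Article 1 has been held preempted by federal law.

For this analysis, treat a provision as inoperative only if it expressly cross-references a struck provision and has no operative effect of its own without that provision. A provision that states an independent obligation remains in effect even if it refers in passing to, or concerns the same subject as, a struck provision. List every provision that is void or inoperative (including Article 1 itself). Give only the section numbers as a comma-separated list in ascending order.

1, 2, 3, 4

Article 1 is struck. The only function of Article 2 is the criminal penalty for violating Article 1, so it cannot stand once Article 1 is removed. The only function of Article 3 is the grandfather exemption from Article 1, so it cannot stand once Article 1 is removed. Article 4 has no operative effect of its own apart from Article 1 and is therefore inoperative. Article 8 is a severability clause and preserves every provision that can still be given independent effect. The provisions still in force are Article 5, Article 6, Article 7, and Article 8.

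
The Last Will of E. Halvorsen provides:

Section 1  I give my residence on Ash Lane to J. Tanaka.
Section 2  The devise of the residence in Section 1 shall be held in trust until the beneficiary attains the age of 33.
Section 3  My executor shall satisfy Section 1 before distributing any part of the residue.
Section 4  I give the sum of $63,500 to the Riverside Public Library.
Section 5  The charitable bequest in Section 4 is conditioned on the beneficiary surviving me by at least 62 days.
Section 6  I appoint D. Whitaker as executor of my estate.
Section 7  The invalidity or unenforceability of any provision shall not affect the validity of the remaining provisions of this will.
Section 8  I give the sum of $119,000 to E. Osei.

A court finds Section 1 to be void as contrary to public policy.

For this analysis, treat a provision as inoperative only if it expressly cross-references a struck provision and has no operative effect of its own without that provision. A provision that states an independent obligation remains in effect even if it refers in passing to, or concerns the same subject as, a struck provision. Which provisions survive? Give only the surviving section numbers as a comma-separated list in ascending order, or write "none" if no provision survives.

Section 1 is struck. Section 2 operates only by reference to Section 1, so it falls with Section 1. The only function of Section 3 is the priority direction for Section 1, so it cannot stand once Section 1 is removed. Under the severability clause in Section 7, the remaining provisions continue in force. That leaves Section 4, Section 5, Section 6, Section 7, and Section 8 in effect.

4, 5, 6, 7, 8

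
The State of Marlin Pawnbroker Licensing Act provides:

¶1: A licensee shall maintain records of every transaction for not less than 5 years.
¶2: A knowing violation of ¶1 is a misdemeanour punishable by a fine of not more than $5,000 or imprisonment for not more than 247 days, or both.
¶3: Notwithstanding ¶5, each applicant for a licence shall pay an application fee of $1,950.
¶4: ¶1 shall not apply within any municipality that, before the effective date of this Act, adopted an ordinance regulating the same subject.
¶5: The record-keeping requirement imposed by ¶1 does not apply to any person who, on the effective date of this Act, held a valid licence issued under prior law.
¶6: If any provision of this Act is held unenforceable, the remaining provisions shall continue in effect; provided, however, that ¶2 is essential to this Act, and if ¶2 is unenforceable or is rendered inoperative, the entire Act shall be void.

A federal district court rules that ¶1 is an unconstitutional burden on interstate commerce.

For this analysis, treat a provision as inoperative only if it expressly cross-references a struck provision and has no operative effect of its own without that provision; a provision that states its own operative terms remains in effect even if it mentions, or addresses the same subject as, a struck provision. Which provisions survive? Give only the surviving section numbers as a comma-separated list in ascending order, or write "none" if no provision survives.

none

¶1 is struck. The only function of ¶2 is the criminal penalty for violating ¶1, so it cannot stand once ¶1 is removed. The only function of ¶4 is the local-preemption carve-out from ¶1, so it cannot stand once ¶1 is removed. ¶5 operates only by reference to ¶1, so it falls with ¶1. ¶6 makes ¶2 an essential term, and ¶2 has been rendered inoperative by the cascade; under ¶6, the entire Act is therefore void. No provision of the Act survives.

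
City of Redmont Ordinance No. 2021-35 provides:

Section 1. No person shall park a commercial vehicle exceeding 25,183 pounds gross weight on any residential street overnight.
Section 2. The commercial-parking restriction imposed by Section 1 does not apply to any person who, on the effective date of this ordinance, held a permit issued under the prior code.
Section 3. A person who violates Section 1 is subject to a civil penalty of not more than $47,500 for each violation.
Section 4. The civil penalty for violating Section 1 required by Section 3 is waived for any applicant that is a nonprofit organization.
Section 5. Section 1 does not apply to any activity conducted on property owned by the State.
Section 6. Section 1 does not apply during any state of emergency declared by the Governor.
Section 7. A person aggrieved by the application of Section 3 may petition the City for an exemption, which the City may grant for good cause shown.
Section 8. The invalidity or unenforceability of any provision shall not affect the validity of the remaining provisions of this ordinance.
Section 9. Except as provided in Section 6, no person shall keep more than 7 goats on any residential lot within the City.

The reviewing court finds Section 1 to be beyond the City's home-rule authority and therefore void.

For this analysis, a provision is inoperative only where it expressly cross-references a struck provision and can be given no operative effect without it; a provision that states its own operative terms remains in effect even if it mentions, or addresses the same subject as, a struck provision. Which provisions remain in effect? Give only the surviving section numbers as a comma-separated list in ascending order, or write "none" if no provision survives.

Section 1 is struck. Section 2 merely fixes the grandfather exemption from Section 1; with Section 1 gone it has nothing to operate on and falls away. Section 3 operates only by reference to Section 1, so it falls with Section 1. The only function of Section 5 is the public-property exemption from Section 1, so it cannot stand once Section 1 is removed. Section 6 merely fixes the emergency suspension of Section 1; with Section 1 gone it has nothing to operate on and falls away. Section 4 operates only by reference to Section 3, so it falls with Section 3. Section 7 merely fixes the exemption procedure for Section 3; with Section 3 gone it has nothing to operate on and falls away. Although Section 9 refers to Section 6, its operative terms do not depend on Section 6, so it remains in effect. Section 8 is a severability clause and preserves every provision that can still be given independent effect. That leaves Section 8 and Section 9 in effect.

8, 9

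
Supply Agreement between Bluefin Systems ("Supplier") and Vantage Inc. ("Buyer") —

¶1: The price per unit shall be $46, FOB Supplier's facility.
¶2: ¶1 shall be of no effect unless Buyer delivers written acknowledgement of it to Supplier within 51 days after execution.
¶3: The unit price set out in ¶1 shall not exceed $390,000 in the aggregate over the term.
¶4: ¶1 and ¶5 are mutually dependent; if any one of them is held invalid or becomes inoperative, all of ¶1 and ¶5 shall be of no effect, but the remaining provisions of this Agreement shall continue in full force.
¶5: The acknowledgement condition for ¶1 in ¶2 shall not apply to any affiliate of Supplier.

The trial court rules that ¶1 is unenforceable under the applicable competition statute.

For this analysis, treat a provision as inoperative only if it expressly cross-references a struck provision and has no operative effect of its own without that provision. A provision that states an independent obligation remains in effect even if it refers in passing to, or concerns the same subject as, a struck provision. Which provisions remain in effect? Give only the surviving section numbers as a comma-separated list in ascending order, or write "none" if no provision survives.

4

¶1 is struck. ¶2 has no operative effect of its own apart from ¶1 and is therefore inoperative. The whole of ¶3 is the aggregate cap on the unit price, defined by reference to ¶1, so ¶3 cannot stand once ¶1 is removed. ¶5 has no operative effect of its own apart from ¶2 and is therefore inoperative. ¶4 declares ¶1 and ¶5 mutually dependent; since one of them has fallen, all of them are of no effect. The remainder continues in force under ¶4. Only ¶4 remains in effect.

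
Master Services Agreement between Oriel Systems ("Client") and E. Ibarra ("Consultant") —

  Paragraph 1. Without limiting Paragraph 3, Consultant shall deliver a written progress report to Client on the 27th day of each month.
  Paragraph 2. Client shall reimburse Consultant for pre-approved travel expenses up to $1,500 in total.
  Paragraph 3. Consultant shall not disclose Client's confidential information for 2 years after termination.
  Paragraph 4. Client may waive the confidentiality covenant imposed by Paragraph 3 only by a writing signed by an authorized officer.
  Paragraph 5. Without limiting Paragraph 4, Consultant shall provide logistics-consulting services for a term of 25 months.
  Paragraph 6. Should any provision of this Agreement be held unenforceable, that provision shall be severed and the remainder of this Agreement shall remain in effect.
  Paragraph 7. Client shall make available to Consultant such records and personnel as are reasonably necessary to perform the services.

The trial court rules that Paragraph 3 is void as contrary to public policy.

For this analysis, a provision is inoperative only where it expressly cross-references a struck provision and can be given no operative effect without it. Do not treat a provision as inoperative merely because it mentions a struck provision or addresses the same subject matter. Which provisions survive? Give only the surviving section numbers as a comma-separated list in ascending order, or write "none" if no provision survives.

Paragraph 3 is struck. The only function of Paragraph 4 is the waiver condition for Paragraph 3, so it cannot stand once Paragraph 3 is removed. Although Paragraph 5 refers to Paragraph 4, its operative terms do not depend on Paragraph 4, so it remains in effect. Although Paragraph 1 refers to Paragraph 3, its operative terms do not depend on Paragraph 3, so it remains in effect. Paragraph 6 is a severability clause and preserves every provision that can still be given independent effect. That leaves Paragraph 1, Paragraph 2, Paragraph 5, Paragraph 6, and Paragraph 7 in effect.

1, 2, 5, 6, 7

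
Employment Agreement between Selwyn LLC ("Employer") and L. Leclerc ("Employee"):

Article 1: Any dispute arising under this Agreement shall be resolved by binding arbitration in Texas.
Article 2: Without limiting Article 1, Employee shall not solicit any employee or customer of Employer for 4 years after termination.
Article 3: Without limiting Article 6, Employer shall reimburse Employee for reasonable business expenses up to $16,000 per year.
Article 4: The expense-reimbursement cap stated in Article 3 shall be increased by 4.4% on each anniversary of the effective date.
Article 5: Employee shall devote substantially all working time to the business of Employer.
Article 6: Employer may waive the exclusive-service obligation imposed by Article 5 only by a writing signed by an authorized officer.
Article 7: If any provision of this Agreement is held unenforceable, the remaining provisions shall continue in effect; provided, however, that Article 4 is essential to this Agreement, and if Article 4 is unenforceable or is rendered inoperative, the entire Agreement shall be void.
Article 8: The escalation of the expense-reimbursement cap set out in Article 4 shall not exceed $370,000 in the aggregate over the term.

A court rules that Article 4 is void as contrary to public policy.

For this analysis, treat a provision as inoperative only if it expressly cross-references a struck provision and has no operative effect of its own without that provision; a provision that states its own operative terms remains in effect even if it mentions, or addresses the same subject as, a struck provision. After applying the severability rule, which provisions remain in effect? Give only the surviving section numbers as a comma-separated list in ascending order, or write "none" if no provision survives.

none

Article 4 is struck. Article 8 does nothing except set the aggregate cap on the escalation of the expense-reimbursement cap by reference to Article 4; with Article 4 gone it has no independent effect and is inoperative. Article 7 makes Article 4 an essential term, and Article 4 is the provision held invalid; under Article 7, the entire Agreement is therefore void. No provision of the Agreement survives.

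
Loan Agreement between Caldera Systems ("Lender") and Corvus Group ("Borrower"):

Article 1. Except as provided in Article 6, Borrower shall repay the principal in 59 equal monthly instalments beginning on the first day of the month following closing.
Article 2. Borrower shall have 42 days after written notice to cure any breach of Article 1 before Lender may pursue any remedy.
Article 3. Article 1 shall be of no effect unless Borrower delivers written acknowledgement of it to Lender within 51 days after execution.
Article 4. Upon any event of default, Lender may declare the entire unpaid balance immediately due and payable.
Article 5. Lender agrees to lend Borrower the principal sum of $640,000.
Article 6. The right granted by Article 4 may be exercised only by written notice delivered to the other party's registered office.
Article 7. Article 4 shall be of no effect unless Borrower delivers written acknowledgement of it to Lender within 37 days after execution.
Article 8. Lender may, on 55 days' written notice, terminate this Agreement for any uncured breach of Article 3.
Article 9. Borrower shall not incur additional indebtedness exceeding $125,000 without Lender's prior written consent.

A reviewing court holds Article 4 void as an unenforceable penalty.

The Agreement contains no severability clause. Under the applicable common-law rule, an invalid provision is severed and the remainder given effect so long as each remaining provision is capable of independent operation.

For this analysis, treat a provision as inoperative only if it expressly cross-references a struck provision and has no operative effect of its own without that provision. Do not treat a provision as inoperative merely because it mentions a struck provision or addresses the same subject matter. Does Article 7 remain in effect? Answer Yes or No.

No

Article 4 is struck. Article 6 operates only by reference to Article 4, so it falls with Article 4. Article 7 merely fixes the acknowledgement condition for Article 4; with Article 4 gone it has nothing to operate on and falls away. Although Article 1 refers to Article 6, its operative terms do not depend on Article 6, so it remains in effect. Under the stated default rule, only provisions that cannot operate independently fall away; the rest are enforced. The provisions still in force are Article 1, Article 2, Article 3, Article 5, Article 8, and Article 9. Article 7 is among the inoperative provisions, so the answer is no.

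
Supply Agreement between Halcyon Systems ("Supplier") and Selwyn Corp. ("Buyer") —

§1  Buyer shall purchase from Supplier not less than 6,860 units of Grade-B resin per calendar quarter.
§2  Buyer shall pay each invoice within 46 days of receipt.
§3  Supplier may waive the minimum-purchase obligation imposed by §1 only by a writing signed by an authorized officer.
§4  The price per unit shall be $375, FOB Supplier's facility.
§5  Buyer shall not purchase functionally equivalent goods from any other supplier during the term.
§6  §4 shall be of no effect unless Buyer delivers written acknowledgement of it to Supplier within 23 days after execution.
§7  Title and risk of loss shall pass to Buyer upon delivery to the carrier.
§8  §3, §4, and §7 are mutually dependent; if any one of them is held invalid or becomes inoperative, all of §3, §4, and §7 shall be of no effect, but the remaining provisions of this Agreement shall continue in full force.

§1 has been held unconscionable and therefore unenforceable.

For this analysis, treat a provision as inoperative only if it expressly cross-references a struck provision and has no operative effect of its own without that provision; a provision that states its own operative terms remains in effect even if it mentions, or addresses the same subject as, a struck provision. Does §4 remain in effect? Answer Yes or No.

§1 is struck. §3 operates only by reference to §1, so it falls with §1. §8 declares §3, §4, and §7 mutually dependent; since one of them has fallen, all of them are of no effect. That brings down §4 and §7 as well. §6 in turn depends solely on a provision now struck and likewise falls. The remainder continues in force under §8. §2, §5, and §8 remain in effect. §4 is among the inoperative provisions, so the answer is no.

No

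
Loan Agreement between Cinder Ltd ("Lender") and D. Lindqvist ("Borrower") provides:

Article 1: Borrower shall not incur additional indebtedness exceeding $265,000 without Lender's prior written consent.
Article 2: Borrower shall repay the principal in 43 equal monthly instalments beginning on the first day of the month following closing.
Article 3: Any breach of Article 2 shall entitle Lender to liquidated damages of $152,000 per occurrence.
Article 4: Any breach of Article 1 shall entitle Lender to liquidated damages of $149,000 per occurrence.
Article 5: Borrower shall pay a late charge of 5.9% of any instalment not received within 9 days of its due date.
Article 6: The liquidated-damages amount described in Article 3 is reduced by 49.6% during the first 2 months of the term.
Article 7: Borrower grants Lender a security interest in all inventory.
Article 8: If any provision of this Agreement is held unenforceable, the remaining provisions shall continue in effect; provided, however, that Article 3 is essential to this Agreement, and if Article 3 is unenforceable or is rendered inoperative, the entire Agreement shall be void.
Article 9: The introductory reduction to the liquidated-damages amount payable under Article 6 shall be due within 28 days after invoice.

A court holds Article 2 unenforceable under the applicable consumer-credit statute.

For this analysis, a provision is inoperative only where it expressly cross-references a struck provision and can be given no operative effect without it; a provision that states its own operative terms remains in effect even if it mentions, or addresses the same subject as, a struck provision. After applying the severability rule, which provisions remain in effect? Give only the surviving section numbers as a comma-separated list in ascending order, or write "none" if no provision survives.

none

Article 2 is struck. Article 3 operates only by reference to Article 2, so it falls with Article 2. Article 6 does nothing except set the introductory reduction to the liquidated-damages amount by reference to Article 3; with Article 3 gone it has no independent effect and is inoperative. Article 9 does nothing except set the payment deadline for the introductory reduction to the liquidated-damages amount by reference to Article 6; with Article 6 gone it has no independent effect and is inoperative. Article 8 makes Article 3 an essential term, and Article 3 has been rendered inoperative by the cascade; under Article 8, the entire Agreement is therefore void. No provision of the Agreement survives.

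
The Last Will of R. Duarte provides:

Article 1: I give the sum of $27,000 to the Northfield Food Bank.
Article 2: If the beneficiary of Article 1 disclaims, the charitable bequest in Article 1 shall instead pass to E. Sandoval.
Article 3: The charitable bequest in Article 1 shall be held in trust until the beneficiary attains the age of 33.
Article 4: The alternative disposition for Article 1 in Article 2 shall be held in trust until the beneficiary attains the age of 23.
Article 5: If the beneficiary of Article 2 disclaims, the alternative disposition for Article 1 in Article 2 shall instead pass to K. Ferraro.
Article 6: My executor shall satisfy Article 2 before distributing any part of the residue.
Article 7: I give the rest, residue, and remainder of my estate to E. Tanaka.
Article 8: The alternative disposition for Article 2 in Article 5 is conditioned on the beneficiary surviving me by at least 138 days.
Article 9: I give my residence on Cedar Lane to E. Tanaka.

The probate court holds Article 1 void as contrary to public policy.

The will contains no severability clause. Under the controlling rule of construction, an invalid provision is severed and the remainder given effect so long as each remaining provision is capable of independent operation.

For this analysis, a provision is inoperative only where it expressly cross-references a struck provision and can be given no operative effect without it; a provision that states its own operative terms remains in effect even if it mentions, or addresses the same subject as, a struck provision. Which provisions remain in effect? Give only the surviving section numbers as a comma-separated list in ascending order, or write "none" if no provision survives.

7, 9

Article 1 is struck. Article 2 operates only by reference to Article 1, so it falls with Article 1. Article 3 operates only by reference to Article 1, so it falls with Article 1. The only function of Article 4 is the trust for Article 2, so it cannot stand once Article 2 is removed. Article 5 operates only by reference to Article 2, so it falls with Article 2. Article 6 operates only by reference to Article 2, so it falls with Article 2. Article 8 operates only by reference to Article 5, so it falls with Article 5. Under the stated default rule, only provisions that cannot operate independently fall away; the rest are enforced. That leaves Article 7 and Article 9 in effect.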